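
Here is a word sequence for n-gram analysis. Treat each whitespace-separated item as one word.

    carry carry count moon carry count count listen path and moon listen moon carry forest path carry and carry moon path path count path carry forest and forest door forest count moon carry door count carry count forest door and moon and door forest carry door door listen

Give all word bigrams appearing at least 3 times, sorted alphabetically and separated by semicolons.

Bigram counts meeting the condition (at least 3 times):
  carry count: 3
  moon carry: 3

carry count; moon carry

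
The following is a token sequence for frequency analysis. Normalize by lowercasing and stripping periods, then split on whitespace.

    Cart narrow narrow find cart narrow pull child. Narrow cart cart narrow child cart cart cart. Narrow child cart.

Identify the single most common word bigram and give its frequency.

Bigram frequencies (highest first):
  cart narrow: 4
  cart cart: 3
  narrow child: 2
  child cart: 2
  narrow narrow: 1
  narrow find: 1
  … (5 more, each ≤ 1)

"cart narrow", 4 times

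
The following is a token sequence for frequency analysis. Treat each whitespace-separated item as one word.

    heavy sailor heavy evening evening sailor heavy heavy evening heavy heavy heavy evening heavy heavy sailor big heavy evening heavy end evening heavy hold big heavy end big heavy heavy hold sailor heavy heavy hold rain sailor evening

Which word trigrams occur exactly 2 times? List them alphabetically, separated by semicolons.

Trigram counts meeting the condition (exactly 2 times):
  evening heavy heavy: 2
  heavy heavy evening: 2
  heavy heavy hold: 2
  sailor heavy heavy: 2

evening heavy heavy; heavy heavy evening; heavy heavy hold; sailor heavy heavy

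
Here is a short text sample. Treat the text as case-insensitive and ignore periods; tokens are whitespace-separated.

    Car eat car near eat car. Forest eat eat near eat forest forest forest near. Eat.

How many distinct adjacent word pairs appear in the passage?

11

16 tokens → 15 bigram windows in total.
Repeated bigrams (each contributes count−1 duplicates):
  near eat: 3
  eat car: 2
  forest forest: 2
4 duplicate windows → 15 − 4 = 11 distinct.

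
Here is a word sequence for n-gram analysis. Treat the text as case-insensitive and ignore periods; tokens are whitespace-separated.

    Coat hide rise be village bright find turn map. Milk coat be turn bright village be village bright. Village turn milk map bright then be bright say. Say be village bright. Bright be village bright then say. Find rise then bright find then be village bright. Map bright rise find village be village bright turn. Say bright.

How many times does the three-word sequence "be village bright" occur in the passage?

6

Scanning the 55 overlapping trigram windows for "be village bright":
  position 4–6: be village bright
  position 16–18: be village bright
  position 29–31: be village bright
  position 33–35: be village bright
  position 44–46: be village bright
  position 52–54: be village bright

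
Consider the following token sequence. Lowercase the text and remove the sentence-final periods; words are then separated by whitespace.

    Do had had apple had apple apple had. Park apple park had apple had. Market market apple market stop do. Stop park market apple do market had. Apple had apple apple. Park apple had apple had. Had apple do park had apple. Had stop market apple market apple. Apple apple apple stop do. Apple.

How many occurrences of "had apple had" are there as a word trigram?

5

Scanning the 52 overlapping trigram windows for "had apple had":
  position 3–5: had apple had
  position 12–14: had apple had
  position 27–29: had apple had
  position 34–36: had apple had
  position 41–43: had apple had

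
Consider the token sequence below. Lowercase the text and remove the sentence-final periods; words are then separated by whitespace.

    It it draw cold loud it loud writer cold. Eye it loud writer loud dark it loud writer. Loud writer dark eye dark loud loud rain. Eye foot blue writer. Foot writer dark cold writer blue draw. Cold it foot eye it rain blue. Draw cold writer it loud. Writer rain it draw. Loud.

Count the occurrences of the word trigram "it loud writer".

Scanning the 52 overlapping trigram windows for "it loud writer":
  position 6–8: it loud writer
  position 11–13: it loud writer
  position 16–18: it loud writer
  position 48–50: it loud writer

4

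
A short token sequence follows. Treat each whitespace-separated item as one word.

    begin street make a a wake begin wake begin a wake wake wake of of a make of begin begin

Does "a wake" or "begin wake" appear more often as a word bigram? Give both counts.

"a wake" (2 vs 1)

"a wake": 2 occurrences
"begin wake": 1 occurrence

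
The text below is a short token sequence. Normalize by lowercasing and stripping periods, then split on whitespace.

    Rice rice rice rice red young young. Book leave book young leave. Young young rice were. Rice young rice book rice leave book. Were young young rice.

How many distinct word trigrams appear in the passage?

27 tokens → 25 trigram windows in total.
Repeated trigrams (each contributes count−1 duplicates):
  rice rice rice: 2
  young young rice: 2
2 duplicate windows → 25 − 2 = 23 distinct.

23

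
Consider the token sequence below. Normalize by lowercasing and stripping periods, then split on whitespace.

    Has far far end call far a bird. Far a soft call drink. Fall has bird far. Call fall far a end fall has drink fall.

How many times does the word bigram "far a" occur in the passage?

Scanning the 25 overlapping bigram windows for "far a":
  position 6–7: far a
  position 9–10: far a
  position 20–21: far a

3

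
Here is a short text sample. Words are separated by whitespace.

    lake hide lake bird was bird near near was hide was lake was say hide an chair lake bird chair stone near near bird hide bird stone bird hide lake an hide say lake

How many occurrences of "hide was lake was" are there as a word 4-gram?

1

Scanning the 31 overlapping 4-gram windows for "hide was lake was":
  position 10–13: hide was lake was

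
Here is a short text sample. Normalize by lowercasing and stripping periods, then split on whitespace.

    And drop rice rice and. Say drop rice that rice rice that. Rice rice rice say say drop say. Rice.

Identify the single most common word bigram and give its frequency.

"rice rice", 4 times

Bigram frequencies (highest first):
  rice rice: 4
  drop rice: 2
  say drop: 2
  rice that: 2
  that rice: 2
  and drop: 1
  … (6 more, each ≤ 1)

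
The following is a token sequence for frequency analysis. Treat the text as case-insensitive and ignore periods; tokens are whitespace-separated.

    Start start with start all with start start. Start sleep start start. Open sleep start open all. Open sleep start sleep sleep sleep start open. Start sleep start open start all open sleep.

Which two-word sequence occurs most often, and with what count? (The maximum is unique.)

Bigram frequencies (highest first):
  sleep start: 5
  start start: 4
  start open: 4
  start sleep: 3
  open sleep: 3
  with start: 2
  … (7 more, each ≤ 2)

"sleep start", 5 times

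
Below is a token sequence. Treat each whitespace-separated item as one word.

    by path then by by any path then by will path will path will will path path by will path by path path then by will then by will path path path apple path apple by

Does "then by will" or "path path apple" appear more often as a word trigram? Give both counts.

"then by will" (3 vs 1)

"then by will": 3 occurrences
"path path apple": 1 occurrence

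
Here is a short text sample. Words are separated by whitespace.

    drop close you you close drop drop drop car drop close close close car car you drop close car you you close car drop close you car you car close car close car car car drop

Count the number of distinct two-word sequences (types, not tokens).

36 tokens → 35 bigram windows in total.
Repeated bigrams (each contributes count−1 duplicates):
  close car: 5
  drop close: 4
  car car: 3
  car drop: 3
  car you: 3
  car close: 2
  close close: 2
  close you: 2
  … (4 more repeated)
20 duplicate windows → 35 − 20 = 15 distinct.

15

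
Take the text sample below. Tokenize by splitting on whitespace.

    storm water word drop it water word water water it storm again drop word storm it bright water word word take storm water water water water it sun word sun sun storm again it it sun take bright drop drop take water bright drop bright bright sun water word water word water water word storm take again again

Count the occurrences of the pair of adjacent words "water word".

Scanning the 57 overlapping bigram windows for "water word":
  position 2–3: water word
  position 6–7: water word
  position 18–19: water word
  position 48–49: water word
  position 50–51: water word
  position 53–54: water word

6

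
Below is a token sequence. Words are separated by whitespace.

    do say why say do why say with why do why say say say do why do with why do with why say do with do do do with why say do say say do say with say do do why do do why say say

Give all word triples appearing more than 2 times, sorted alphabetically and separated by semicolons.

do why say; do with why; why say do

Trigram counts meeting the condition (more than 2 times):
  do why say: 3
  do with why: 3
  why say do: 3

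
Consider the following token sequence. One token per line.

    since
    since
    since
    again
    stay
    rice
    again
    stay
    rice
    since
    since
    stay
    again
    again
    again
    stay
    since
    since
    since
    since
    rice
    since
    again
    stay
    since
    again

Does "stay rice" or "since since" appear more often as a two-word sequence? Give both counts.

"since since" (6 vs 2)

"stay rice": 2 occurrences
"since since": 6 occurrences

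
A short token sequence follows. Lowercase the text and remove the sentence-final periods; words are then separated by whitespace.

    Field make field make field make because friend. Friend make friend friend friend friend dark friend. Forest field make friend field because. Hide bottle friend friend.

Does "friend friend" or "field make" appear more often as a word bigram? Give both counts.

"friend friend": 5 occurrences
"field make": 4 occurrences

"friend friend" (5 vs 4)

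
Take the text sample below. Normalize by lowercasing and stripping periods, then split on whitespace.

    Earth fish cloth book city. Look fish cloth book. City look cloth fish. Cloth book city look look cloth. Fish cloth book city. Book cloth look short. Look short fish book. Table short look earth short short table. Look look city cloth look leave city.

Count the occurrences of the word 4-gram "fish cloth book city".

4

Scanning the 42 overlapping 4-gram windows for "fish cloth book city":
  position 2–5: fish cloth book city
  position 7–10: fish cloth book city
  position 13–16: fish cloth book city
  position 20–23: fish cloth book city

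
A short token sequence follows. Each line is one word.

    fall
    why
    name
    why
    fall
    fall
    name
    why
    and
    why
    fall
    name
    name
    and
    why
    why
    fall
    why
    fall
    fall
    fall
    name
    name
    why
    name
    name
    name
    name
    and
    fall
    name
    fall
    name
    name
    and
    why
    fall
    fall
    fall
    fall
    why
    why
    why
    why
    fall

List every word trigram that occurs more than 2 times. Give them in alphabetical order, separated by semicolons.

fall fall fall; fall name name; name name and; why fall fall

Trigram counts meeting the condition (more than 2 times):
  fall fall fall: 3
  fall name name: 3
  name name and: 3
  why fall fall: 3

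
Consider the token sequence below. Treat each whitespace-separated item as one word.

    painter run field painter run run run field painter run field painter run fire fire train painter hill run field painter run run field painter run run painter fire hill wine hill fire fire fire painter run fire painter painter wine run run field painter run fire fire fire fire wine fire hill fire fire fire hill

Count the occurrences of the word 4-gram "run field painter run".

Scanning the 54 overlapping 4-gram windows for "run field painter run":
  position 2–5: run field painter run
  position 7–10: run field painter run
  position 10–13: run field painter run
  position 19–22: run field painter run
  position 23–26: run field painter run
  position 43–46: run field painter run

6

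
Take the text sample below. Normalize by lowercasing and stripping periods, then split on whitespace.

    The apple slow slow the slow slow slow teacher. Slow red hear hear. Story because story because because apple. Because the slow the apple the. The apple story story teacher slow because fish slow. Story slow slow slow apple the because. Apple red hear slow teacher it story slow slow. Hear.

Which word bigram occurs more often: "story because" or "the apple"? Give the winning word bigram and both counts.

"story because": 2 occurrences
"the apple": 3 occurrences

"the apple" (3 vs 2)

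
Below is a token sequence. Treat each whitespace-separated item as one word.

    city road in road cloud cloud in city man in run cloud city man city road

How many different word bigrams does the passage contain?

13

16 tokens → 15 bigram windows in total.
Repeated bigrams (each contributes count−1 duplicates):
  city man: 2
  city road: 2
2 duplicate windows → 15 − 2 = 13 distinct.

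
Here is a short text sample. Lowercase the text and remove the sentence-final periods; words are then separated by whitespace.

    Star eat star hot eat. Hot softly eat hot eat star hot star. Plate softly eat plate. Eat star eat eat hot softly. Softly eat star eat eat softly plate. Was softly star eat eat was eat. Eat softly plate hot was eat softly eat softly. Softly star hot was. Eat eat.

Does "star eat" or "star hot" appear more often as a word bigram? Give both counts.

"star eat": 4 occurrences
"star hot": 3 occurrences

"star eat" (4 vs 3)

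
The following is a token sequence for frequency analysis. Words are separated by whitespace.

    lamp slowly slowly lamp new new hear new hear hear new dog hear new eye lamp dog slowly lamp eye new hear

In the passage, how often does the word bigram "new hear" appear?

Scanning the 21 overlapping bigram windows for "new hear":
  position 6–7: new hear
  position 8–9: new hear
  position 21–22: new hear

3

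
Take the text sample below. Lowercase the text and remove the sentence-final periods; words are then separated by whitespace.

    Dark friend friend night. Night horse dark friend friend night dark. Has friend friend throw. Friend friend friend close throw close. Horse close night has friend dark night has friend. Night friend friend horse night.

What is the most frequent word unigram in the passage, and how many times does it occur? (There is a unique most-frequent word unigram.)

"friend", 13 times

Unigram frequencies (highest first):
  friend: 13
  night: 7
  dark: 4
  horse: 3
  has: 3
  close: 3
  … (1 more, each ≤ 2)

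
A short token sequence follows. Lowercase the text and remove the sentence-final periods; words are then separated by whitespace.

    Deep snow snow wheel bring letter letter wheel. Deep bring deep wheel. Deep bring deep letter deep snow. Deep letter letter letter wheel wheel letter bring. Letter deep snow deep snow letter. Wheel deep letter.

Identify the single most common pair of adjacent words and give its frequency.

Bigram frequencies (highest first):
  deep snow: 4
  letter letter: 3
  letter wheel: 3
  wheel deep: 3
  deep letter: 3
  bring letter: 2
  … (12 more, each ≤ 2)

"deep snow", 4 times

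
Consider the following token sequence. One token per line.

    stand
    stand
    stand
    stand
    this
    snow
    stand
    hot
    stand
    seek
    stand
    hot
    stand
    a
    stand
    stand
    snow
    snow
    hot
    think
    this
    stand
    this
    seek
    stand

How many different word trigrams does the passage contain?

25 tokens → 23 trigram windows in total.
Repeated trigrams (each contributes count−1 duplicates):
  stand hot stand: 2
  stand stand stand: 2
2 duplicate windows → 23 − 2 = 21 distinct.

21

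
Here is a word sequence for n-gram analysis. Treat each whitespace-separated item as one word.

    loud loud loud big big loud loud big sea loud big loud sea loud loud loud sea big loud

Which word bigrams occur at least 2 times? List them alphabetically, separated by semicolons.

Bigram counts meeting the condition (at least 2 times):
  big loud: 3
  loud big: 3
  loud loud: 5
  loud sea: 2
  sea loud: 2

big loud; loud big; loud loud; loud sea; sea loud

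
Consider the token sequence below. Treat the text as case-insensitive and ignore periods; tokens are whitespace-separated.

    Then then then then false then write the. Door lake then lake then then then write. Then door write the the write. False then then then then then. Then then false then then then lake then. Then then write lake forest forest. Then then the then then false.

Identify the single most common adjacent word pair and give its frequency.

Bigram frequencies (highest first):
  then then: 17
  then false: 3
  false then: 3
  then write: 3
  lake then: 3
  write the: 2
  … (15 more, each ≤ 2)

"then then", 17 times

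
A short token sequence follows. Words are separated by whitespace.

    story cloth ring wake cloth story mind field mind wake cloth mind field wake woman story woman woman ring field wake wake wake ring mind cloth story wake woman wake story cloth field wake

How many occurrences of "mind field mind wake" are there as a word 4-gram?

1

Scanning the 31 overlapping 4-gram windows for "mind field mind wake":
  position 7–10: mind field mind wake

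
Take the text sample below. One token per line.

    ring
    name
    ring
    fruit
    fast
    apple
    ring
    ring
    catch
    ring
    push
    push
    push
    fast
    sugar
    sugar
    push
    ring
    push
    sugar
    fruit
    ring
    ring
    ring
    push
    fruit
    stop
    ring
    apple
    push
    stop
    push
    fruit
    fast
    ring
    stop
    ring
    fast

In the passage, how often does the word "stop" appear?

3

Scanning the 38 tokens for "stop":
  position 27: stop
  position 31: stop
  position 36: stop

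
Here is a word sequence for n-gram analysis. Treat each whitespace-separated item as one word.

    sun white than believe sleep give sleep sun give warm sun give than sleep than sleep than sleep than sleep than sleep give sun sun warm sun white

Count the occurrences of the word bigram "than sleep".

5

Scanning the 27 overlapping bigram windows for "than sleep":
  position 13–14: than sleep
  position 15–16: than sleep
  position 17–18: than sleep
  position 19–20: than sleep
  position 21–22: than sleep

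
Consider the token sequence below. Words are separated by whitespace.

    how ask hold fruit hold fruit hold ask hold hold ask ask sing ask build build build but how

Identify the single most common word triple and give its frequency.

Trigram frequencies (highest first):
  hold fruit hold: 2
  how ask hold: 1
  ask hold fruit: 1
  fruit hold fruit: 1
  fruit hold ask: 1
  hold ask hold: 1
  … (10 more, each ≤ 1)

"hold fruit hold", 2 times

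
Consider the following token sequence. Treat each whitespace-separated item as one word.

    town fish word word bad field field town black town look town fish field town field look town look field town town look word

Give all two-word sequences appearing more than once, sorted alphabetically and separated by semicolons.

field town; look town; town fish; town look

Bigram counts meeting the condition (more than once):
  field town: 3
  look town: 2
  town fish: 2
  town look: 3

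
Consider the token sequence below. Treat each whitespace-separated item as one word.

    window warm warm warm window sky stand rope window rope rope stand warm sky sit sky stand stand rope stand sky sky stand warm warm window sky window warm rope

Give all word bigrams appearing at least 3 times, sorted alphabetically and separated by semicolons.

Bigram counts meeting the condition (at least 3 times):
  sky stand: 3
  warm warm: 3

sky stand; warm warm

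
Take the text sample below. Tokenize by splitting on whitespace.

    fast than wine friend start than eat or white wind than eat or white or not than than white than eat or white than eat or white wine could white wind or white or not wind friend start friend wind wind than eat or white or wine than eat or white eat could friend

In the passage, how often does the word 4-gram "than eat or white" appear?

Scanning the 51 overlapping 4-gram windows for "than eat or white":
  position 6–9: than eat or white
  position 11–14: than eat or white
  position 20–23: than eat or white
  position 24–27: than eat or white
  position 42–45: than eat or white
  position 48–51: than eat or white

6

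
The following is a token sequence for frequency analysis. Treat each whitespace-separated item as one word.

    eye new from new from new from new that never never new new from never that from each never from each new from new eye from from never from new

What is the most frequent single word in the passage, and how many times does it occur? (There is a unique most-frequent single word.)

Unigram frequencies (highest first):
  from: 10
  new: 9
  never: 5
  eye: 2
  that: 2
  each: 2

"from", 10 times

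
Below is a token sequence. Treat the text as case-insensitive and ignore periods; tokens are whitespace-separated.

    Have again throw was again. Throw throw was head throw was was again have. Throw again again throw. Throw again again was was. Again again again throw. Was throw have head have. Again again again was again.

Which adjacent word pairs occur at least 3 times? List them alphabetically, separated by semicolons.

again again; again throw; throw was; was again

Bigram counts meeting the condition (at least 3 times):
  again again: 6
  again throw: 4
  throw was: 4
  was again: 4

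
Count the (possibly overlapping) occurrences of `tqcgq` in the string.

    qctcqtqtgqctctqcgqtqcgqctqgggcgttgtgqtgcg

2

Sliding a length-5 window over the 41 characters (37 positions):
  position 14–18: tqcgq
  position 19–23: tqcgq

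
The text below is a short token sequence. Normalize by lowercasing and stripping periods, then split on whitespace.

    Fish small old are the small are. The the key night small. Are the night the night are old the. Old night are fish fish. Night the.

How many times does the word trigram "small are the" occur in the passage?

Scanning the 25 overlapping trigram windows for "small are the":
  position 6–8: small are the
  position 12–14: small are the

2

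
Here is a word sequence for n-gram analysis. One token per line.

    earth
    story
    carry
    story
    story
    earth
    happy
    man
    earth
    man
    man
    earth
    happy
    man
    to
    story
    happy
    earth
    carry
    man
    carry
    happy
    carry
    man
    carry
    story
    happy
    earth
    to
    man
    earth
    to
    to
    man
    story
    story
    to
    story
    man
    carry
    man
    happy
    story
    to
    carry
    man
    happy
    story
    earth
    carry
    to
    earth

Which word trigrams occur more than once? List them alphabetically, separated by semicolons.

Trigram counts meeting the condition (more than once):
  carry man carry: 2
  carry man happy: 2
  earth happy man: 2
  man happy story: 2
  story happy earth: 2

carry man carry; carry man happy; earth happy man; man happy story; story happy earth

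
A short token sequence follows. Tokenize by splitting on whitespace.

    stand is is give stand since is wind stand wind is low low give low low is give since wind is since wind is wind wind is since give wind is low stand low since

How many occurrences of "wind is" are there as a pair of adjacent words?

Scanning the 34 overlapping bigram windows for "wind is":
  position 10–11: wind is
  position 20–21: wind is
  position 23–24: wind is
  position 26–27: wind is
  position 30–31: wind is

5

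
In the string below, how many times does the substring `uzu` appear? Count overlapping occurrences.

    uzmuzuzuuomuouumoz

Sliding a length-3 window over the 18 characters (16 positions):
  position 4–6: uzu
  position 6–8: uzu

2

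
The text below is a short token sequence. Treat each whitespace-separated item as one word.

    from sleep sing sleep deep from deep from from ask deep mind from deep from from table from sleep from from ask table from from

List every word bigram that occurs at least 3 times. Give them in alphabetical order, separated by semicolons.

deep from; from from

Bigram counts meeting the condition (at least 3 times):
  deep from: 3
  from from: 4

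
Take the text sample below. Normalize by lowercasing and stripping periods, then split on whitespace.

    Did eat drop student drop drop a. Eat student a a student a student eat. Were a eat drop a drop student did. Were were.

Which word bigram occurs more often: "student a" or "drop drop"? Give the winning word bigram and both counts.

"student a": 2 occurrences
"drop drop": 1 occurrence

"student a" (2 vs 1)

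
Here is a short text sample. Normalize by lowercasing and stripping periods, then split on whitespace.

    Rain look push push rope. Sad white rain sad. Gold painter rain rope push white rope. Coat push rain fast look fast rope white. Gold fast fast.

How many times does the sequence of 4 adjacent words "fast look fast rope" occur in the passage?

Scanning the 24 overlapping 4-gram windows for "fast look fast rope":
  position 20–23: fast look fast rope

1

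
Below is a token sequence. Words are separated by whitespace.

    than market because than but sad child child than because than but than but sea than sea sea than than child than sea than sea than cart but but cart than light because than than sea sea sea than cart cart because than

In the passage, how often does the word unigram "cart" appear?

Scanning the 43 tokens for "cart":
  position 27: cart
  position 30: cart
  position 40: cart
  position 41: cart

4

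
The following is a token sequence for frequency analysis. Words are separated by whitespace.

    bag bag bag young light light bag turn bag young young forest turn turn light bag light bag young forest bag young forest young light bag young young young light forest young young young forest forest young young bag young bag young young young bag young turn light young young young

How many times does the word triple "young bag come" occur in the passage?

Scanning the 49 overlapping trigram windows for "young bag come":
  (none found)

0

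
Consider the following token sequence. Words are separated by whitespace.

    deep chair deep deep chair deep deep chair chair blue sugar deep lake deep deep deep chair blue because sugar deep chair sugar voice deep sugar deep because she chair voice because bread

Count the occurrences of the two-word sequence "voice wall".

Scanning the 32 overlapping bigram windows for "voice wall":
  (none found)

0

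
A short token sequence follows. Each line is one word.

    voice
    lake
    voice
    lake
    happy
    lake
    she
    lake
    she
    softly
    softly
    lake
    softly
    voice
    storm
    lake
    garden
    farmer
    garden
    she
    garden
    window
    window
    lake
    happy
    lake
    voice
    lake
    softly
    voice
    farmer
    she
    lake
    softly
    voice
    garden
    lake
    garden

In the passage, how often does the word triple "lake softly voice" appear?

3

Scanning the 36 overlapping trigram windows for "lake softly voice":
  position 12–14: lake softly voice
  position 28–30: lake softly voice
  position 33–35: lake softly voice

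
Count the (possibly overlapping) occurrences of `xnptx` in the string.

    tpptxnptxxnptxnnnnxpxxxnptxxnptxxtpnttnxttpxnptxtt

Sliding a length-5 window over the 50 characters (46 positions):
  position 5–9: xnptx
  position 10–14: xnptx
  position 23–27: xnptx
  position 28–32: xnptx
  position 44–48: xnptx

5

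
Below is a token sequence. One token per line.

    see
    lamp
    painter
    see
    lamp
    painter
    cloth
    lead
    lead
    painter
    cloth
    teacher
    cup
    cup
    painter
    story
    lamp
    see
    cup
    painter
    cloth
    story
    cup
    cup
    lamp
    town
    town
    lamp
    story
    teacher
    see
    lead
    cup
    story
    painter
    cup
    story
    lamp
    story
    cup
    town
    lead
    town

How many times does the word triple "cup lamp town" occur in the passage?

1

Scanning the 41 overlapping trigram windows for "cup lamp town":
  position 24–26: cup lamp town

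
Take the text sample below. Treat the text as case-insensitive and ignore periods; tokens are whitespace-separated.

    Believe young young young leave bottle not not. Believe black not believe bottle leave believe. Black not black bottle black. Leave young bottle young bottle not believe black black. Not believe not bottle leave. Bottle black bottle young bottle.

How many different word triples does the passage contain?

33

39 tokens → 37 trigram windows in total.
Repeated trigrams (each contributes count−1 duplicates):
  believe black not: 2
  black not believe: 2
  bottle young bottle: 2
  not believe black: 2
4 duplicate windows → 37 − 4 = 33 distinct.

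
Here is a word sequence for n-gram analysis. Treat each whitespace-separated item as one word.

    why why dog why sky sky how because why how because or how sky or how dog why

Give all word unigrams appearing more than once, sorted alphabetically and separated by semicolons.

Unigram counts meeting the condition (more than once):
  because: 2
  dog: 2
  how: 4
  or: 2
  sky: 3
  why: 5

because; dog; how; or; sky; why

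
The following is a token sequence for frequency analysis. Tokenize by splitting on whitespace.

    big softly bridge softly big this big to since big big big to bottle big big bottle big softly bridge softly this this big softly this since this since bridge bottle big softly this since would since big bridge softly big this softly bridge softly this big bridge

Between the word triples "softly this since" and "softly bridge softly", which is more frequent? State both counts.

"softly bridge softly" (3 vs 2)

"softly this since": 2 occurrences
"softly bridge softly": 3 occurrences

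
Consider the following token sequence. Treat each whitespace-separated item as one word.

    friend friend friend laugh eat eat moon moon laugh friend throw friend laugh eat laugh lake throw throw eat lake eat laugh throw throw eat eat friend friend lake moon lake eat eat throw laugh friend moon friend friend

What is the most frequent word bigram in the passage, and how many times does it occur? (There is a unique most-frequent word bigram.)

"friend friend", 4 times

Bigram frequencies (highest first):
  friend friend: 4
  eat eat: 3
  friend laugh: 2
  laugh eat: 2
  laugh friend: 2
  eat laugh: 2
  … (20 more, each ≤ 2)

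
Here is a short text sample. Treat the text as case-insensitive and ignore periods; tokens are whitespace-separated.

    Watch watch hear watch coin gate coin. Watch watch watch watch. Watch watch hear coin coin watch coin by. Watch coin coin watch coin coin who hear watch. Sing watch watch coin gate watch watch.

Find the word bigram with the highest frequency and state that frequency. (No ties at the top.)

"watch watch", 8 times

Bigram frequencies (highest first):
  watch watch: 8
  watch coin: 5
  coin watch: 3
  coin coin: 3
  watch hear: 2
  hear watch: 2
  … (10 more, each ≤ 2)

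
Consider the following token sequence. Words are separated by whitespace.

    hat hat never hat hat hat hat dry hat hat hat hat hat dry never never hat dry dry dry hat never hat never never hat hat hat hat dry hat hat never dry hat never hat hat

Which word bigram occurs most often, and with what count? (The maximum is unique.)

Bigram frequencies (highest first):
  hat hat: 13
  hat never: 5
  never hat: 5
  hat dry: 4
  dry hat: 4
  never never: 2
  … (3 more, each ≤ 2)

"hat hat", 13 times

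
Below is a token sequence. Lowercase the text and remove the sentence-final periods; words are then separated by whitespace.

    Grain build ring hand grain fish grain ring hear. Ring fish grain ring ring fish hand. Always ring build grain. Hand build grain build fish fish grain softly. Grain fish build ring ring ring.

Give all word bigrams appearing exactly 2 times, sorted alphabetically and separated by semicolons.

build grain; build ring; grain build; grain fish; grain ring; ring fish

Bigram counts meeting the condition (exactly 2 times):
  build grain: 2
  build ring: 2
  grain build: 2
  grain fish: 2
  grain ring: 2
  ring fish: 2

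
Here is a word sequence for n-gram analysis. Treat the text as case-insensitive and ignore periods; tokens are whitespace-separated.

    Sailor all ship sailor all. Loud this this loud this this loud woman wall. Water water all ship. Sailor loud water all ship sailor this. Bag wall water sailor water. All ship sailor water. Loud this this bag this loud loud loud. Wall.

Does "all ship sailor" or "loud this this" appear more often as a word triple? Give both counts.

"all ship sailor": 4 occurrences
"loud this this": 3 occurrences

"all ship sailor" (4 vs 3)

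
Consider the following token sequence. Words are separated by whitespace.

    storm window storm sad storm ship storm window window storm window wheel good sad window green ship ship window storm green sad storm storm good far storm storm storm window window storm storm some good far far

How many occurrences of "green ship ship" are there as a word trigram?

1

Scanning the 35 overlapping trigram windows for "green ship ship":
  position 16–18: green ship ship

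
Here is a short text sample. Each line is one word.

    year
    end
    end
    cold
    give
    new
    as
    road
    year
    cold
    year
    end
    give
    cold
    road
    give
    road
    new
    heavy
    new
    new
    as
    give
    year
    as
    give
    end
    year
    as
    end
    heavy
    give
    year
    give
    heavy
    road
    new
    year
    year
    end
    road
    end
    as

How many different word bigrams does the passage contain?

43 tokens → 42 bigram windows in total.
Repeated bigrams (each contributes count−1 duplicates):
  year end: 3
  as give: 2
  give year: 2
  new as: 2
  road new: 2
  year as: 2
7 duplicate windows → 42 − 7 = 35 distinct.

35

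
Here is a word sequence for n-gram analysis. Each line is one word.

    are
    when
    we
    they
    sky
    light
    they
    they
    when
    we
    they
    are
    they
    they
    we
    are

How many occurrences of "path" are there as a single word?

Scanning the 16 tokens for "path":
  (none found)

0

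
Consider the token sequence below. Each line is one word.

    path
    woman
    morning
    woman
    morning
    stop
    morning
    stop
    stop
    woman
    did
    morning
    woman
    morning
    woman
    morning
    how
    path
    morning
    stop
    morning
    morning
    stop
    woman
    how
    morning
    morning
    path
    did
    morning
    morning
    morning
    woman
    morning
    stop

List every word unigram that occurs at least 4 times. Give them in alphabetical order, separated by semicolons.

Unigram counts meeting the condition (at least 4 times):
  morning: 15
  stop: 6
  woman: 7

morning; stop; woman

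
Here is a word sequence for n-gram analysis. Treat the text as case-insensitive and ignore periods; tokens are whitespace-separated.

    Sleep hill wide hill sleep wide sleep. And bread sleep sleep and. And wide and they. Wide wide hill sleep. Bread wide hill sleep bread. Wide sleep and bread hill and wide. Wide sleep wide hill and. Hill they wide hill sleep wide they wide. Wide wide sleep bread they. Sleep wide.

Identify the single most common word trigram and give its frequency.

"wide hill sleep", 4 times

Trigram frequencies (highest first):
  wide hill sleep: 4
  hill sleep wide: 2
  wide sleep and: 2
  sleep and bread: 2
  they wide wide: 2
  hill sleep bread: 2
  … (34 more, each ≤ 2)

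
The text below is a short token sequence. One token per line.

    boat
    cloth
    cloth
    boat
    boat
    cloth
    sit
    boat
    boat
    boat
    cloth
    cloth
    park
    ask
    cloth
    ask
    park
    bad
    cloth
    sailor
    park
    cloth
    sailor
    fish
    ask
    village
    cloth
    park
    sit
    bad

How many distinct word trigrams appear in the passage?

30 tokens → 28 trigram windows in total.
Repeated trigrams (each contributes count−1 duplicates):
  boat boat cloth: 2
  boat cloth cloth: 2
2 duplicate windows → 28 − 2 = 26 distinct.

26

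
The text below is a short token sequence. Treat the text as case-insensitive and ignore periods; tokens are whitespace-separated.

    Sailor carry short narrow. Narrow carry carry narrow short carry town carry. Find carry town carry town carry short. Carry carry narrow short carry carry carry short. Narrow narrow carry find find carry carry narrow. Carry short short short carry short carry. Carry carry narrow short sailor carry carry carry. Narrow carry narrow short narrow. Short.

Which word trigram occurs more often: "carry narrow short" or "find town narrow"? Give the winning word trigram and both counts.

"carry narrow short" (4 vs 0)

"carry narrow short": 4 occurrences
"find town narrow": 0 occurrences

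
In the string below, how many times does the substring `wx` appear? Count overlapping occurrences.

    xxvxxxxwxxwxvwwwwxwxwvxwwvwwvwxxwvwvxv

5

Sliding a length-2 window over the 38 characters (37 positions):
  position 8–9: wx
  position 11–12: wx
  position 17–18: wx
  position 19–20: wx
  position 30–31: wx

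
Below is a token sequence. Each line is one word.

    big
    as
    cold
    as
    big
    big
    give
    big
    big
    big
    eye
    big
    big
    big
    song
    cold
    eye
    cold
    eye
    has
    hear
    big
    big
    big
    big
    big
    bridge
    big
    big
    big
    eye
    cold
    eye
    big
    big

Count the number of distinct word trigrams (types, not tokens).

25

35 tokens → 33 trigram windows in total.
Repeated trigrams (each contributes count−1 duplicates):
  big big big: 6
  big big eye: 2
  eye big big: 2
  eye cold eye: 2
8 duplicate windows → 33 − 8 = 25 distinct.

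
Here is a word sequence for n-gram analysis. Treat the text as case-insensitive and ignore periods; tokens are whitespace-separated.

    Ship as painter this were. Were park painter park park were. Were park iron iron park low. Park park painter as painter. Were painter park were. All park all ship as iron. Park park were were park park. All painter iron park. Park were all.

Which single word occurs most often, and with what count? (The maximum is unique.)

Unigram frequencies (highest first):
  park: 15
  were: 9
  painter: 6
  iron: 4
  all: 4
  as: 3
  … (3 more, each ≤ 2)

"park", 15 times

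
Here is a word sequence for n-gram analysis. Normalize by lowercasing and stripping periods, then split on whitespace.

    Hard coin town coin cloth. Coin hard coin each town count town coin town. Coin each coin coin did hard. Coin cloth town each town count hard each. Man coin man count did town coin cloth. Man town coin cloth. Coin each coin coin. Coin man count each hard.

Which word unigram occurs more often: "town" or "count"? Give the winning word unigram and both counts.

"town": 8 occurrences
"count": 4 occurrences

"town" (8 vs 4)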